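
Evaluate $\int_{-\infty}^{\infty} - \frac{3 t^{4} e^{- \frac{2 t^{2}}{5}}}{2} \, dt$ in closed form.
$- \frac{225 \sqrt{10} \sqrt{\pi}}{64}$

Begin with the known integral
$$J(a) = \int_{-\infty}^{\infty} - \frac{3 e^{- a t^{2}}}{2} \, dt = - \frac{3 \sqrt{\pi}}{2 \sqrt{a}}.$$

Differentiating under the integral sign brings down a factor of $(-t^2)$:
$$\frac{dJ}{da} = \int_{-\infty}^{\infty} \frac{3 t^{2} e^{- a t^{2}}}{2} \, dt = \frac{3 \sqrt{\pi}}{4 a^{\frac{3}{2}}}.$$

Repeating twice in total — each differentiation brings down another $(-t^2)$ — gives
$$\frac{d^{2}J}{da^{2}} = \int_{-\infty}^{\infty} - \frac{3 t^{4} e^{- a t^{2}}}{2} \, dt = - \frac{9 \sqrt{\pi}}{8 a^{\frac{5}{2}}},$$
and the integrand here is exactly the target integrand, so $I = - \frac{9 \sqrt{\pi}}{8 a^{\frac{5}{2}}}$.

Setting $a = \frac{2}{5}$:
$$I = - \frac{225 \sqrt{10} \sqrt{\pi}}{64}.$$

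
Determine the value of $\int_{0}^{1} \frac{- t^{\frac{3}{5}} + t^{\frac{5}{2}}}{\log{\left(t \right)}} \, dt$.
$\log{\left(\frac{35}{16} \right)}$

Introduce a parameter $a$ in the exponent: let $I(a) = \int_{0}^{1} \frac{- t^{\frac{3}{5}} + t^{a}}{\log{\left(t \right)}} \, dt$.

Since $\dfrac{\partial}{\partial a}\,t^{a} = t^{a} \ln t$, the $\ln t$ in the denominator cancels and
$$\frac{dI}{da} = \int_{0}^{1} t^{a} \, dt = \left[\frac{t^{a+1}}{a+1}\right]_0^1 = \frac{1}{a + 1}.$$

Integrating with respect to $a$ gives $I(a) = \log{\left(\frac{5 a}{8} + \frac{5}{8} \right)} + C$.

At $a = \frac{3}{5}$ the integrand is identically $0$, so $I(\frac{3}{5}) = 0$. The closed form gives $0$, hence $C = 0$.

Setting $a = \frac{5}{2}$:
$$I = \log{\left(\frac{35}{16} \right)}.$$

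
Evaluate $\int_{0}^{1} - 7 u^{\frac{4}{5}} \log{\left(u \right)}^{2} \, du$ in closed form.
$- \frac{1750}{729}$

Consider the simpler parametrised integral
$$J(a) = \int_{0}^{1} - 7 u^{a} \, du = - \frac{7}{a + 1}.$$

Differentiating under the integral sign brings down a factor of $\ln u$:
$$\frac{dJ}{da} = \int_{0}^{1} - 7 u^{a} \log{\left(u \right)} \, du = \frac{7}{\left(a + 1\right)^{2}}.$$

Repeating twice in total — each differentiation brings down another $\ln u$ — gives
$$\frac{d^{2}J}{da^{2}} = \int_{0}^{1} - 7 u^{a} \log{\left(u \right)}^{2} \, du = - \frac{14}{\left(a + 1\right)^{3}},$$
and the integrand here is exactly the target integrand, so $I = - \frac{14}{\left(a + 1\right)^{3}}$.

Setting $a = \frac{4}{5}$:
$$I = - \frac{1750}{729}.$$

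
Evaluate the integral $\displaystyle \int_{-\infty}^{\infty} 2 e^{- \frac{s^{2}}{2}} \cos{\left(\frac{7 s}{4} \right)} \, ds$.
$\frac{2 \sqrt{2} \sqrt{\pi}}{e^{\frac{49}{32}}}$

Let $b$ denote the cosine frequency and define $I(b) = \int_{-\infty}^{\infty} 2 e^{- \frac{s^{2}}{2}} \cos{\left(b s \right)} \, ds$.

Differentiating under the integral sign,
$$I'(b) = \int_{-\infty}^{\infty} - 2 s e^{- \frac{s^{2}}{2}} \sin{\left(b s \right)} \, ds.$$

Integrate $\int_{-\infty}^{\infty} s \sin(b s)\, e^{- \frac{s^{2}}{2}}\, ds$ by parts with $u = \sin(b s)$ and $dv = s\, e^{- \frac{s^{2}}{2}}\, ds$, giving $v = - e^{- \frac{s^{2}}{2}}$. The boundary term vanishes and
$$\int_{-\infty}^{\infty} s \sin(b s)\, e^{- \frac{s^{2}}{2}}\, ds = b \int_{-\infty}^{\infty} \cos(b s)\, e^{- \frac{s^{2}}{2}}\, ds,$$
so $I'(b) = - b\, I(b)$.

This is a separable first-order ODE; solving with the initial condition $I(0) = \int_{-\infty}^{\infty} 2 e^{- \frac{s^{2}}{2}}\,ds = 2 \sqrt{2} \sqrt{\pi}$ gives
$$I(b) = 2 \sqrt{2} \sqrt{\pi} e^{- \frac{b^{2}}{2}}.$$

Setting $b = \frac{7}{4}$:
$$I = \frac{2 \sqrt{2} \sqrt{\pi}}{e^{\frac{49}{32}}}.$$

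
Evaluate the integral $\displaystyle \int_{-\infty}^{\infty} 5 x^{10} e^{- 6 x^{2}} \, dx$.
$\frac{175 \sqrt{6} \sqrt{\pi}}{55296}$

Consider the simpler parametrised integral
$$J(a) = \int_{-\infty}^{\infty} 5 e^{- a x^{2}} \, dx = \frac{5 \sqrt{\pi}}{\sqrt{a}}.$$

Differentiating under the integral sign brings down a factor of $(-x^2)$:
$$\frac{dJ}{da} = \int_{-\infty}^{\infty} - 5 x^{2} e^{- a x^{2}} \, dx = - \frac{5 \sqrt{\pi}}{2 a^{\frac{3}{2}}}.$$

Repeating $5$ times in total — each differentiation brings down another $(-x^2)$ — gives
$$\frac{d^{5}J}{da^{5}} = \int_{-\infty}^{\infty} - 5 x^{10} e^{- a x^{2}} \, dx = - \frac{4725 \sqrt{\pi}}{32 a^{\frac{11}{2}}},$$
and the integrand here is $(-1)^{5}$ times the target integrand, so $I = (-1)^{5}\,\frac{d^{5}J}{da^{5}} = \frac{4725 \sqrt{\pi}}{32 a^{\frac{11}{2}}}$.

Setting $a = 6$:
$$I = \frac{175 \sqrt{6} \sqrt{\pi}}{55296}.$$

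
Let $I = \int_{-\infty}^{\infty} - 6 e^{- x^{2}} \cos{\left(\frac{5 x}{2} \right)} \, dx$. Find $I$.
$- \frac{6 \sqrt{\pi}}{e^{\frac{25}{16}}}$

Let $b$ denote the cosine frequency and define $I(b) = \int_{-\infty}^{\infty} - 6 e^{- x^{2}} \cos{\left(b x \right)} \, dx$.

Differentiating under the integral sign,
$$I'(b) = \int_{-\infty}^{\infty} 6 x e^{- x^{2}} \sin{\left(b x \right)} \, dx.$$

Integrate $\int_{-\infty}^{\infty} x \sin(b x)\, e^{- x^{2}}\, dx$ by parts with $u = \sin(b x)$ and $dv = x\, e^{- x^{2}}\, dx$, giving $v = - \frac{e^{- x^{2}}}{2}$. The boundary term vanishes and
$$\int_{-\infty}^{\infty} x \sin(b x)\, e^{- x^{2}}\, dx = \frac{b}{2} \int_{-\infty}^{\infty} \cos(b x)\, e^{- x^{2}}\, dx,$$
so $I'(b) = - \frac{b}{2}\, I(b)$.

This is a separable first-order ODE; solving with the initial condition $I(0) = \int_{-\infty}^{\infty} - 6 e^{- x^{2}}\,dx = - 6 \sqrt{\pi}$ gives
$$I(b) = - 6 \sqrt{\pi} e^{- \frac{b^{2}}{4}}.$$

Setting $b = \frac{5}{2}$:
$$I = - \frac{6 \sqrt{\pi}}{e^{\frac{25}{16}}}.$$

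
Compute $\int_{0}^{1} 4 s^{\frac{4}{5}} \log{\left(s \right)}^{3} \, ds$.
$- \frac{5000}{2187}$

Start from the elementary integral
$$J(a) = \int_{0}^{1} 4 s^{a} \, ds = \frac{4}{a + 1}.$$

Differentiating under the integral sign brings down a factor of $\ln s$:
$$\frac{dJ}{da} = \int_{0}^{1} 4 s^{a} \log{\left(s \right)} \, ds = - \frac{4}{\left(a + 1\right)^{2}}.$$

Repeating $3$ times in total — each differentiation brings down another $\ln s$ — gives
$$\frac{d^{3}J}{da^{3}} = \int_{0}^{1} 4 s^{a} \log{\left(s \right)}^{3} \, ds = - \frac{24}{\left(a + 1\right)^{4}},$$
and the integrand here is exactly the target integrand, so $I = - \frac{24}{\left(a + 1\right)^{4}}$.

Setting $a = \frac{4}{5}$:
$$I = - \frac{5000}{2187}.$$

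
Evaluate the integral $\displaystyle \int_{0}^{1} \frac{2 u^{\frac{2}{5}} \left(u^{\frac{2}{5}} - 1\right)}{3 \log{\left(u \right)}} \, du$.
$\log{\left(\frac{3 \sqrt[3]{21}}{7} \right)}$

Introduce a parameter $a$ in the exponent: let $I(a) = \int_{0}^{1} \frac{2 \left(- u^{\frac{2}{5}} + u^{a}\right)}{3 \log{\left(u \right)}} \, du$.

Since $\dfrac{\partial}{\partial a}\,u^{a} = u^{a} \ln u$, the $\ln u$ in the denominator cancels and
$$\frac{dI}{da} = \int_{0}^{1} \frac{2}{3} u^{a} \, du = \frac{2}{3} \left[\frac{u^{a+1}}{a+1}\right]_0^1 = \frac{2}{3 \left(a + 1\right)}.$$

Integrating with respect to $a$ gives $I(a) = \log{\left(\frac{5^{\frac{2}{3}} \sqrt[3]{7} \left(a + 1\right)^{\frac{2}{3}}}{7} \right)} + C$.

At $a = \frac{2}{5}$ the integrand is identically $0$, so $I(\frac{2}{5}) = 0$. The closed form gives $0$, hence $C = 0$.

Setting $a = \frac{4}{5}$:
$$I = \log{\left(\frac{3 \sqrt[3]{21}}{7} \right)}.$$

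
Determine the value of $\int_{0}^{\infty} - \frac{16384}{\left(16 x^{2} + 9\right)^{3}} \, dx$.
$- \frac{256 \pi}{81}$

Recall the elementary integral
$$J(a) = \int_{0}^{\infty} - \frac{4}{a^{2} + x^{2}} \, dx = - \frac{2 \pi}{a}.$$

Differentiating under the integral sign with respect to $a$,
$$\frac{dJ}{da} = \int_{0}^{\infty} \frac{8 a}{\left(a^{2} + x^{2}\right)^{2}} \, dx = \frac{2 \pi}{a^{2}},$$
so $\int_{0}^{\infty} - \frac{4}{\left(a^{2} + x^{2}\right)^{2}} \, dx = - \frac{\pi}{a^{3}}$.

Repeating — each differentiation of $1/(x^2+a^2)^j$ produces $-2ja/(x^2+a^2)^{j+1}$ — and dividing through by $-2ja$ at each step yields, after $2$ differentiations in total,
$$\int_{0}^{\infty} - \frac{4}{\left(a^{2} + x^{2}\right)^{3}} \, dx = - \frac{3 \pi}{4 a^{5}}.$$

Setting $a = \frac{3}{4}$:
$$I = - \frac{256 \pi}{81}.$$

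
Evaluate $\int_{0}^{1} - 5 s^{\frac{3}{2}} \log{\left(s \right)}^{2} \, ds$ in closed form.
$- \frac{16}{25}$

Start from the elementary integral
$$J(a) = \int_{0}^{1} - 5 s^{a} \, ds = - \frac{5}{a + 1}.$$

Differentiating under the integral sign brings down a factor of $\ln s$:
$$\frac{dJ}{da} = \int_{0}^{1} - 5 s^{a} \log{\left(s \right)} \, ds = \frac{5}{\left(a + 1\right)^{2}}.$$

Repeating twice in total — each differentiation brings down another $\ln s$ — gives
$$\frac{d^{2}J}{da^{2}} = \int_{0}^{1} - 5 s^{a} \log{\left(s \right)}^{2} \, ds = - \frac{10}{\left(a + 1\right)^{3}},$$
and the integrand here is exactly the target integrand, so $I = - \frac{10}{\left(a + 1\right)^{3}}$.

Setting $a = \frac{3}{2}$:
$$I = - \frac{16}{25}.$$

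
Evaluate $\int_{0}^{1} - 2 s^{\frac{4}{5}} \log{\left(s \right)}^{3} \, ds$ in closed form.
$\frac{2500}{2187}$

Start from the elementary integral
$$J(a) = \int_{0}^{1} - 2 s^{a} \, ds = - \frac{2}{a + 1}.$$

Differentiating under the integral sign brings down a factor of $\ln s$:
$$\frac{dJ}{da} = \int_{0}^{1} - 2 s^{a} \log{\left(s \right)} \, ds = \frac{2}{\left(a + 1\right)^{2}}.$$

Repeating $3$ times in total — each differentiation brings down another $\ln s$ — gives
$$\frac{d^{3}J}{da^{3}} = \int_{0}^{1} - 2 s^{a} \log{\left(s \right)}^{3} \, ds = \frac{12}{\left(a + 1\right)^{4}},$$
and the integrand here is exactly the target integrand, so $I = \frac{12}{\left(a + 1\right)^{4}}$.

Setting $a = \frac{4}{5}$:
$$I = \frac{2500}{2187}.$$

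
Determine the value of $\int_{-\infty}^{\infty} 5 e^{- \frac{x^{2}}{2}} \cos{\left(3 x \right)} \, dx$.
$\frac{5 \sqrt{2} \sqrt{\pi}}{e^{\frac{9}{2}}}$

Let $b$ denote the cosine frequency and define $I(b) = \int_{-\infty}^{\infty} 5 e^{- \frac{x^{2}}{2}} \cos{\left(b x \right)} \, dx$.

Differentiating under the integral sign,
$$I'(b) = \int_{-\infty}^{\infty} - 5 x e^{- \frac{x^{2}}{2}} \sin{\left(b x \right)} \, dx.$$

Integrate $\int_{-\infty}^{\infty} x \sin(b x)\, e^{- \frac{x^{2}}{2}}\, dx$ by parts with $u = \sin(b x)$ and $dv = x\, e^{- \frac{x^{2}}{2}}\, dx$, giving $v = - e^{- \frac{x^{2}}{2}}$. The boundary term vanishes and
$$\int_{-\infty}^{\infty} x \sin(b x)\, e^{- \frac{x^{2}}{2}}\, dx = b \int_{-\infty}^{\infty} \cos(b x)\, e^{- \frac{x^{2}}{2}}\, dx,$$
so $I'(b) = - b\, I(b)$.

This is a separable first-order ODE; solving with the initial condition $I(0) = \int_{-\infty}^{\infty} 5 e^{- \frac{x^{2}}{2}}\,dx = 5 \sqrt{2} \sqrt{\pi}$ gives
$$I(b) = 5 \sqrt{2} \sqrt{\pi} e^{- \frac{b^{2}}{2}}.$$

Setting $b = 3$:
$$I = \frac{5 \sqrt{2} \sqrt{\pi}}{e^{\frac{9}{2}}}.$$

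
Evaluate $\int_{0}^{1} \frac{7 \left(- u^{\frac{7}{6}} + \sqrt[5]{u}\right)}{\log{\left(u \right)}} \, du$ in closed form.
$\log{\left(\frac{78364164096}{4902227890625} \right)}$

Replace the exponent $\frac{1}{5}$ by a parameter $a$: let $I(a) = \int_{0}^{1} \frac{7 \left(- u^{\frac{7}{6}} + u^{a}\right)}{\log{\left(u \right)}} \, du$.

Since $\dfrac{\partial}{\partial a}\,u^{a} = u^{a} \ln u$, the $\ln u$ in the denominator cancels and
$$\frac{dI}{da} = \int_{0}^{1} 7 u^{a} \, du = 7 \left[\frac{u^{a+1}}{a+1}\right]_0^1 = \frac{7}{a + 1}.$$

Integrating with respect to $a$ gives $I(a) = \log{\left(\frac{279936 \left(a + 1\right)^{7}}{62748517} \right)} + C$.

At $a = \frac{7}{6}$ the integrand is identically $0$, so $I(\frac{7}{6}) = 0$. The closed form gives $0$, hence $C = 0$.

Setting $a = \frac{1}{5}$:
$$I = \log{\left(\frac{78364164096}{4902227890625} \right)}.$$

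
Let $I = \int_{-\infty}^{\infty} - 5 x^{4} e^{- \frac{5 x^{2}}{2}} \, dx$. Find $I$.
$- \frac{3 \sqrt{10} \sqrt{\pi}}{25}$

Begin with the known integral
$$J(a) = \int_{-\infty}^{\infty} - 5 e^{- a x^{2}} \, dx = - \frac{5 \sqrt{\pi}}{\sqrt{a}}.$$

Differentiating under the integral sign brings down a factor of $(-x^2)$:
$$\frac{dJ}{da} = \int_{-\infty}^{\infty} 5 x^{2} e^{- a x^{2}} \, dx = \frac{5 \sqrt{\pi}}{2 a^{\frac{3}{2}}}.$$

Repeating twice in total — each differentiation brings down another $(-x^2)$ — gives
$$\frac{d^{2}J}{da^{2}} = \int_{-\infty}^{\infty} - 5 x^{4} e^{- a x^{2}} \, dx = - \frac{15 \sqrt{\pi}}{4 a^{\frac{5}{2}}},$$
and the integrand here is exactly the target integrand, so $I = - \frac{15 \sqrt{\pi}}{4 a^{\frac{5}{2}}}$.

Setting $a = \frac{5}{2}$:
$$I = - \frac{3 \sqrt{10} \sqrt{\pi}}{25}.$$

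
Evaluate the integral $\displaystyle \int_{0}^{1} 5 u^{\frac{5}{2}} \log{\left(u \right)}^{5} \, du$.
$- \frac{38400}{117649}$

Consider the simpler parametrised integral
$$J(a) = \int_{0}^{1} 5 u^{a} \, du = \frac{5}{a + 1}.$$

Differentiating under the integral sign brings down a factor of $\ln u$:
$$\frac{dJ}{da} = \int_{0}^{1} 5 u^{a} \log{\left(u \right)} \, du = - \frac{5}{\left(a + 1\right)^{2}}.$$

Repeating $5$ times in total — each differentiation brings down another $\ln u$ — gives
$$\frac{d^{5}J}{da^{5}} = \int_{0}^{1} 5 u^{a} \log{\left(u \right)}^{5} \, du = - \frac{600}{\left(a + 1\right)^{6}},$$
and the integrand here is exactly the target integrand, so $I = - \frac{600}{\left(a + 1\right)^{6}}$.

Setting $a = \frac{5}{2}$:
$$I = - \frac{38400}{117649}.$$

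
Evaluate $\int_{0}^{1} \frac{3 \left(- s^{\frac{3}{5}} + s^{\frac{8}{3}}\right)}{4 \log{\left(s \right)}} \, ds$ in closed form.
$\log{\left(\frac{\sqrt[4]{24} \cdot 55^{\frac{3}{4}}}{24} \right)}$

Introduce a parameter $a$ in the exponent: let $I(a) = \int_{0}^{1} \frac{3 \left(s^{\frac{8}{3}} - s^{a}\right)}{4 \log{\left(s \right)}} \, ds$.

Since $\dfrac{\partial}{\partial a}\,s^{a} = s^{a} \ln s$, the $\ln s$ in the denominator cancels and
$$\frac{dI}{da} = \int_{0}^{1} - \frac{3}{4} s^{a} \, ds = - \frac{3}{4} \left[\frac{s^{a+1}}{a+1}\right]_0^1 = - \frac{3}{4 a + 4}.$$

Integrating with respect to $a$ gives $I(a) = - \frac{3 \log{\left(a + 1 \right)}}{4} - \frac{3 \log{\left(3 \right)}}{4} + \frac{3 \log{\left(11 \right)}}{4} + C$.

At $a = \frac{8}{3}$ the integrand is identically $0$, so $I(\frac{8}{3}) = 0$. The closed form gives $0$, hence $C = 0$.

Setting $a = \frac{3}{5}$:
$$I = \log{\left(\frac{\sqrt[4]{24} \cdot 55^{\frac{3}{4}}}{24} \right)}.$$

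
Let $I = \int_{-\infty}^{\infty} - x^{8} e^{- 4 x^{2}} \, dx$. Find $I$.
$- \frac{105 \sqrt{\pi}}{8192}$

Consider the simpler parametrised integral
$$J(a) = \int_{-\infty}^{\infty} - e^{- a x^{2}} \, dx = - \frac{\sqrt{\pi}}{\sqrt{a}}.$$

Differentiating under the integral sign brings down a factor of $(-x^2)$:
$$\frac{dJ}{da} = \int_{-\infty}^{\infty} x^{2} e^{- a x^{2}} \, dx = \frac{\sqrt{\pi}}{2 a^{\frac{3}{2}}}.$$

Repeating $4$ times in total — each differentiation brings down another $(-x^2)$ — gives
$$\frac{d^{4}J}{da^{4}} = \int_{-\infty}^{\infty} - x^{8} e^{- a x^{2}} \, dx = - \frac{105 \sqrt{\pi}}{16 a^{\frac{9}{2}}},$$
and the integrand here is exactly the target integrand, so $I = - \frac{105 \sqrt{\pi}}{16 a^{\frac{9}{2}}}$.

Setting $a = 4$:
$$I = - \frac{105 \sqrt{\pi}}{8192}.$$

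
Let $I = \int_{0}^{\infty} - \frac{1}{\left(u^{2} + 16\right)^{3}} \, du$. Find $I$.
$- \frac{3 \pi}{16384}$

Begin with the known result
$$J(a) = \int_{0}^{\infty} - \frac{1}{a^{2} + u^{2}} \, du = - \frac{\pi}{2 a}.$$

Differentiating under the integral sign with respect to $a$,
$$\frac{dJ}{da} = \int_{0}^{\infty} \frac{2 a}{\left(a^{2} + u^{2}\right)^{2}} \, du = \frac{\pi}{2 a^{2}},$$
so $\int_{0}^{\infty} - \frac{1}{\left(a^{2} + u^{2}\right)^{2}} \, du = - \frac{\pi}{4 a^{3}}$.

Repeating — each differentiation of $1/(u^2+a^2)^j$ produces $-2ja/(u^2+a^2)^{j+1}$ — and dividing through by $-2ja$ at each step yields, after $2$ differentiations in total,
$$\int_{0}^{\infty} - \frac{1}{\left(a^{2} + u^{2}\right)^{3}} \, du = - \frac{3 \pi}{16 a^{5}}.$$

Setting $a = 4$:
$$I = - \frac{3 \pi}{16384}.$$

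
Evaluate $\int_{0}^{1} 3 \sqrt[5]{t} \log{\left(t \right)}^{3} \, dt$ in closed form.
$- \frac{625}{72}$

Consider the simpler parametrised integral
$$J(a) = \int_{0}^{1} 3 t^{a} \, dt = \frac{3}{a + 1}.$$

Differentiating under the integral sign brings down a factor of $\ln t$:
$$\frac{dJ}{da} = \int_{0}^{1} 3 t^{a} \log{\left(t \right)} \, dt = - \frac{3}{\left(a + 1\right)^{2}}.$$

Repeating $3$ times in total — each differentiation brings down another $\ln t$ — gives
$$\frac{d^{3}J}{da^{3}} = \int_{0}^{1} 3 t^{a} \log{\left(t \right)}^{3} \, dt = - \frac{18}{\left(a + 1\right)^{4}},$$
and the integrand here is exactly the target integrand, so $I = - \frac{18}{\left(a + 1\right)^{4}}$.

Setting $a = \frac{1}{5}$:
$$I = - \frac{625}{72}.$$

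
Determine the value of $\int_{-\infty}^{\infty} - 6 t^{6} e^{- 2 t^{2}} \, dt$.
$- \frac{45 \sqrt{2} \sqrt{\pi}}{64}$

Start from the elementary integral
$$J(a) = \int_{-\infty}^{\infty} - 6 e^{- a t^{2}} \, dt = - \frac{6 \sqrt{\pi}}{\sqrt{a}}.$$

Differentiating under the integral sign brings down a factor of $(-t^2)$:
$$\frac{dJ}{da} = \int_{-\infty}^{\infty} 6 t^{2} e^{- a t^{2}} \, dt = \frac{3 \sqrt{\pi}}{a^{\frac{3}{2}}}.$$

Repeating $3$ times in total — each differentiation brings down another $(-t^2)$ — gives
$$\frac{d^{3}J}{da^{3}} = \int_{-\infty}^{\infty} 6 t^{6} e^{- a t^{2}} \, dt = \frac{45 \sqrt{\pi}}{4 a^{\frac{7}{2}}},$$
and the integrand here is $(-1)^{3}$ times the target integrand, so $I = (-1)^{3}\,\frac{d^{3}J}{da^{3}} = - \frac{45 \sqrt{\pi}}{4 a^{\frac{7}{2}}}$.

Setting $a = 2$:
$$I = - \frac{45 \sqrt{2} \sqrt{\pi}}{64}.$$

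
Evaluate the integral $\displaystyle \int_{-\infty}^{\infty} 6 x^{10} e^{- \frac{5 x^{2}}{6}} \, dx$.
$\frac{275562 \sqrt{30} \sqrt{\pi}}{3125}$

Begin with the known integral
$$J(a) = \int_{-\infty}^{\infty} 6 e^{- a x^{2}} \, dx = \frac{6 \sqrt{\pi}}{\sqrt{a}}.$$

Differentiating under the integral sign brings down a factor of $(-x^2)$:
$$\frac{dJ}{da} = \int_{-\infty}^{\infty} - 6 x^{2} e^{- a x^{2}} \, dx = - \frac{3 \sqrt{\pi}}{a^{\frac{3}{2}}}.$$

Repeating $5$ times in total — each differentiation brings down another $(-x^2)$ — gives
$$\frac{d^{5}J}{da^{5}} = \int_{-\infty}^{\infty} - 6 x^{10} e^{- a x^{2}} \, dx = - \frac{2835 \sqrt{\pi}}{16 a^{\frac{11}{2}}},$$
and the integrand here is $(-1)^{5}$ times the target integrand, so $I = (-1)^{5}\,\frac{d^{5}J}{da^{5}} = \frac{2835 \sqrt{\pi}}{16 a^{\frac{11}{2}}}$.

Setting $a = \frac{5}{6}$:
$$I = \frac{275562 \sqrt{30} \sqrt{\pi}}{3125}.$$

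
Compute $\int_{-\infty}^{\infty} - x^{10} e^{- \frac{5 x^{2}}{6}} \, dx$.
$- \frac{45927 \sqrt{30} \sqrt{\pi}}{3125}$

Begin with the known integral
$$J(a) = \int_{-\infty}^{\infty} - e^{- a x^{2}} \, dx = - \frac{\sqrt{\pi}}{\sqrt{a}}.$$

Differentiating under the integral sign brings down a factor of $(-x^2)$:
$$\frac{dJ}{da} = \int_{-\infty}^{\infty} x^{2} e^{- a x^{2}} \, dx = \frac{\sqrt{\pi}}{2 a^{\frac{3}{2}}}.$$

Repeating $5$ times in total — each differentiation brings down another $(-x^2)$ — gives
$$\frac{d^{5}J}{da^{5}} = \int_{-\infty}^{\infty} x^{10} e^{- a x^{2}} \, dx = \frac{945 \sqrt{\pi}}{32 a^{\frac{11}{2}}},$$
and the integrand here is $(-1)^{5}$ times the target integrand, so $I = (-1)^{5}\,\frac{d^{5}J}{da^{5}} = - \frac{945 \sqrt{\pi}}{32 a^{\frac{11}{2}}}$.

Setting $a = \frac{5}{6}$:
$$I = - \frac{45927 \sqrt{30} \sqrt{\pi}}{3125}.$$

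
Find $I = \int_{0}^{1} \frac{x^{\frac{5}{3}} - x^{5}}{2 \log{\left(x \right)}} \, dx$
$- \log{\left(3 \right)} + \log{\left(2 \right)}$

Replace the exponent $5$ by a parameter $a$: let $I(a) = \int_{0}^{1} \frac{x^{\frac{5}{3}} - x^{a}}{2 \log{\left(x \right)}} \, dx$.

Since $\dfrac{\partial}{\partial a}\,x^{a} = x^{a} \ln x$, the $\ln x$ in the denominator cancels and
$$\frac{dI}{da} = \int_{0}^{1} - \frac{1}{2} x^{a} \, dx = - \frac{1}{2} \left[\frac{x^{a+1}}{a+1}\right]_0^1 = - \frac{1}{2 a + 2}.$$

Integrating with respect to $a$ gives $I(a) = - \log{\left(\frac{\sqrt{6} \sqrt{a + 1}}{4} \right)} + C$.

At $a = \frac{5}{3}$ the integrand is identically $0$, so $I(\frac{5}{3}) = 0$. The closed form gives $0$, hence $C = 0$.

Setting $a = 5$:
$$I = - \log{\left(3 \right)} + \log{\left(2 \right)}.$$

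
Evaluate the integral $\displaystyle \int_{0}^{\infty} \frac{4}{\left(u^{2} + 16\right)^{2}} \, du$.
$\frac{\pi}{64}$

Recall the elementary integral
$$J(a) = \int_{0}^{\infty} \frac{4}{a^{2} + u^{2}} \, du = \frac{2 \pi}{a}.$$

Differentiating under the integral sign with respect to $a$,
$$\frac{dJ}{da} = \int_{0}^{\infty} - \frac{8 a}{\left(a^{2} + u^{2}\right)^{2}} \, du = - \frac{2 \pi}{a^{2}},$$
so $\int_{0}^{\infty} \frac{4}{\left(a^{2} + u^{2}\right)^{2}} \, du = \frac{\pi}{a^{3}}$.

Setting $a = 4$:
$$I = \frac{\pi}{64}.$$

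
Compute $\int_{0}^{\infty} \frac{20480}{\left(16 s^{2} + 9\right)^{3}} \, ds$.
$\frac{320 \pi}{81}$

Recall the elementary integral
$$J(a) = \int_{0}^{\infty} \frac{5}{a^{2} + s^{2}} \, ds = \frac{5 \pi}{2 a}.$$

Differentiating under the integral sign with respect to $a$,
$$\frac{dJ}{da} = \int_{0}^{\infty} - \frac{10 a}{\left(a^{2} + s^{2}\right)^{2}} \, ds = - \frac{5 \pi}{2 a^{2}},$$
so $\int_{0}^{\infty} \frac{5}{\left(a^{2} + s^{2}\right)^{2}} \, ds = \frac{5 \pi}{4 a^{3}}$.

Repeating — each differentiation of $1/(s^2+a^2)^j$ produces $-2ja/(s^2+a^2)^{j+1}$ — and dividing through by $-2ja$ at each step yields, after $2$ differentiations in total,
$$\int_{0}^{\infty} \frac{5}{\left(a^{2} + s^{2}\right)^{3}} \, ds = \frac{15 \pi}{16 a^{5}}.$$

Setting $a = \frac{3}{4}$:
$$I = \frac{320 \pi}{81}.$$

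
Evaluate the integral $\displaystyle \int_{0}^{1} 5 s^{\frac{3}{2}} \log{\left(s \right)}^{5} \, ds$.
$- \frac{1536}{625}$

Consider the simpler parametrised integral
$$J(a) = \int_{0}^{1} 5 s^{a} \, ds = \frac{5}{a + 1}.$$

Differentiating under the integral sign brings down a factor of $\ln s$:
$$\frac{dJ}{da} = \int_{0}^{1} 5 s^{a} \log{\left(s \right)} \, ds = - \frac{5}{\left(a + 1\right)^{2}}.$$

Repeating $5$ times in total — each differentiation brings down another $\ln s$ — gives
$$\frac{d^{5}J}{da^{5}} = \int_{0}^{1} 5 s^{a} \log{\left(s \right)}^{5} \, ds = - \frac{600}{\left(a + 1\right)^{6}},$$
and the integrand here is exactly the target integrand, so $I = - \frac{600}{\left(a + 1\right)^{6}}$.

Setting $a = \frac{3}{2}$:
$$I = - \frac{1536}{625}.$$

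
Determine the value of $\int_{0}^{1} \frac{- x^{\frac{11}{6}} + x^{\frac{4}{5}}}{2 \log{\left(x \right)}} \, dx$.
$\log{\left(\frac{3 \sqrt{510}}{85} \right)}$

Replace the exponent $\frac{4}{5}$ by a parameter $a$: let $I(a) = \int_{0}^{1} \frac{- x^{\frac{11}{6}} + x^{a}}{2 \log{\left(x \right)}} \, dx$.

Since $\dfrac{\partial}{\partial a}\,x^{a} = x^{a} \ln x$, the $\ln x$ in the denominator cancels and
$$\frac{dI}{da} = \int_{0}^{1} \frac{1}{2} x^{a} \, dx = \frac{1}{2} \left[\frac{x^{a+1}}{a+1}\right]_0^1 = \frac{1}{2 \left(a + 1\right)}.$$

Integrating with respect to $a$ gives $I(a) = \log{\left(\frac{\sqrt{102} \sqrt{a + 1}}{17} \right)} + C$.

At $a = \frac{11}{6}$ the integrand is identically $0$, so $I(\frac{11}{6}) = 0$. The closed form gives $0$, hence $C = 0$.

Setting $a = \frac{4}{5}$:
$$I = \log{\left(\frac{3 \sqrt{510}}{85} \right)}.$$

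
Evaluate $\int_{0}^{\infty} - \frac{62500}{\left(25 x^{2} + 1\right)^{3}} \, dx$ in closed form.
$- \frac{9375 \pi}{4}$

Recall the elementary integral
$$J(a) = \int_{0}^{\infty} - \frac{4}{a^{2} + x^{2}} \, dx = - \frac{2 \pi}{a}.$$

Differentiating under the integral sign with respect to $a$,
$$\frac{dJ}{da} = \int_{0}^{\infty} \frac{8 a}{\left(a^{2} + x^{2}\right)^{2}} \, dx = \frac{2 \pi}{a^{2}},$$
so $\int_{0}^{\infty} - \frac{4}{\left(a^{2} + x^{2}\right)^{2}} \, dx = - \frac{\pi}{a^{3}}$.

Repeating — each differentiation of $1/(x^2+a^2)^j$ produces $-2ja/(x^2+a^2)^{j+1}$ — and dividing through by $-2ja$ at each step yields, after $2$ differentiations in total,
$$\int_{0}^{\infty} - \frac{4}{\left(a^{2} + x^{2}\right)^{3}} \, dx = - \frac{3 \pi}{4 a^{5}}.$$

Setting $a = \frac{1}{5}$:
$$I = - \frac{9375 \pi}{4}.$$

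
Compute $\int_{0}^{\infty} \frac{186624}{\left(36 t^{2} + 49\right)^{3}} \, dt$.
$\frac{5832 \pi}{16807}$

Start from the standard arctangent integral
$$J(a) = \int_{0}^{\infty} \frac{4}{a^{2} + t^{2}} \, dt = \frac{2 \pi}{a}.$$

Differentiating under the integral sign with respect to $a$,
$$\frac{dJ}{da} = \int_{0}^{\infty} - \frac{8 a}{\left(a^{2} + t^{2}\right)^{2}} \, dt = - \frac{2 \pi}{a^{2}},$$
so $\int_{0}^{\infty} \frac{4}{\left(a^{2} + t^{2}\right)^{2}} \, dt = \frac{\pi}{a^{3}}$.

Repeating — each differentiation of $1/(t^2+a^2)^j$ produces $-2ja/(t^2+a^2)^{j+1}$ — and dividing through by $-2ja$ at each step yields, after $2$ differentiations in total,
$$\int_{0}^{\infty} \frac{4}{\left(a^{2} + t^{2}\right)^{3}} \, dt = \frac{3 \pi}{4 a^{5}}.$$

Setting $a = \frac{7}{6}$:
$$I = \frac{5832 \pi}{16807}.$$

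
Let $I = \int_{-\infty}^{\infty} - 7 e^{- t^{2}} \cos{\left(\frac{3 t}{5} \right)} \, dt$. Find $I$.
$- \frac{7 \sqrt{\pi}}{e^{\frac{9}{100}}}$

Let $b$ denote the cosine frequency and define $I(b) = \int_{-\infty}^{\infty} - 7 e^{- t^{2}} \cos{\left(b t \right)} \, dt$.

Differentiating under the integral sign,
$$I'(b) = \int_{-\infty}^{\infty} 7 t e^{- t^{2}} \sin{\left(b t \right)} \, dt.$$

Integrate $\int_{-\infty}^{\infty} t \sin(b t)\, e^{- t^{2}}\, dt$ by parts with $u = \sin(b t)$ and $dv = t\, e^{- t^{2}}\, dt$, giving $v = - \frac{e^{- t^{2}}}{2}$. The boundary term vanishes and
$$\int_{-\infty}^{\infty} t \sin(b t)\, e^{- t^{2}}\, dt = \frac{b}{2} \int_{-\infty}^{\infty} \cos(b t)\, e^{- t^{2}}\, dt,$$
so $I'(b) = - \frac{b}{2}\, I(b)$.

This is a separable first-order ODE; solving with the initial condition $I(0) = \int_{-\infty}^{\infty} - 7 e^{- t^{2}}\,dt = - 7 \sqrt{\pi}$ gives
$$I(b) = - 7 \sqrt{\pi} e^{- \frac{b^{2}}{4}}.$$

Setting $b = \frac{3}{5}$:
$$I = - \frac{7 \sqrt{\pi}}{e^{\frac{9}{100}}}.$$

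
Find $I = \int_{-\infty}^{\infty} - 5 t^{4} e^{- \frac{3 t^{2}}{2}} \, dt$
$- \frac{5 \sqrt{6} \sqrt{\pi}}{9}$

Consider the simpler parametrised integral
$$J(a) = \int_{-\infty}^{\infty} - 5 e^{- a t^{2}} \, dt = - \frac{5 \sqrt{\pi}}{\sqrt{a}}.$$

Differentiating under the integral sign brings down a factor of $(-t^2)$:
$$\frac{dJ}{da} = \int_{-\infty}^{\infty} 5 t^{2} e^{- a t^{2}} \, dt = \frac{5 \sqrt{\pi}}{2 a^{\frac{3}{2}}}.$$

Repeating twice in total — each differentiation brings down another $(-t^2)$ — gives
$$\frac{d^{2}J}{da^{2}} = \int_{-\infty}^{\infty} - 5 t^{4} e^{- a t^{2}} \, dt = - \frac{15 \sqrt{\pi}}{4 a^{\frac{5}{2}}},$$
and the integrand here is exactly the target integrand, so $I = - \frac{15 \sqrt{\pi}}{4 a^{\frac{5}{2}}}$.

Setting $a = \frac{3}{2}$:
$$I = - \frac{5 \sqrt{6} \sqrt{\pi}}{9}.$$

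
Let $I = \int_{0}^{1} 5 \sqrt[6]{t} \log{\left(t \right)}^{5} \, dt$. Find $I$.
$- \frac{27993600}{117649}$

Begin with the known integral
$$J(a) = \int_{0}^{1} 5 t^{a} \, dt = \frac{5}{a + 1}.$$

Differentiating under the integral sign brings down a factor of $\ln t$:
$$\frac{dJ}{da} = \int_{0}^{1} 5 t^{a} \log{\left(t \right)} \, dt = - \frac{5}{\left(a + 1\right)^{2}}.$$

Repeating $5$ times in total — each differentiation brings down another $\ln t$ — gives
$$\frac{d^{5}J}{da^{5}} = \int_{0}^{1} 5 t^{a} \log{\left(t \right)}^{5} \, dt = - \frac{600}{\left(a + 1\right)^{6}},$$
and the integrand here is exactly the target integrand, so $I = - \frac{600}{\left(a + 1\right)^{6}}$.

Setting $a = \frac{1}{6}$:
$$I = - \frac{27993600}{117649}.$$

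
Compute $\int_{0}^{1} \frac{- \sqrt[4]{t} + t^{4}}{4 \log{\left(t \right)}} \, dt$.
$\frac{\log{\left(2 \right)}}{2}$

Consider the one-parameter family: let $I(a) = \int_{0}^{1} \frac{t^{4} - t^{a}}{4 \log{\left(t \right)}} \, dt$.

Since $\dfrac{\partial}{\partial a}\,t^{a} = t^{a} \ln t$, the $\ln t$ in the denominator cancels and
$$\frac{dI}{da} = \int_{0}^{1} - \frac{1}{4} t^{a} \, dt = - \frac{1}{4} \left[\frac{t^{a+1}}{a+1}\right]_0^1 = - \frac{1}{4 a + 4}.$$

Integrating with respect to $a$ gives $I(a) = - \frac{\log{\left(a + 1 \right)}}{4} + \frac{\log{\left(5 \right)}}{4} + C$.

At $a = 4$ the integrand is identically $0$, so $I(4) = 0$. The closed form gives $0$, hence $C = 0$.

Setting $a = \frac{1}{4}$:
$$I = \frac{\log{\left(2 \right)}}{2}.$$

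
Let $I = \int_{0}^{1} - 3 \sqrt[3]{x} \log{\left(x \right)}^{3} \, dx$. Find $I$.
$\frac{729}{128}$

Consider the simpler parametrised integral
$$J(a) = \int_{0}^{1} - 3 x^{a} \, dx = - \frac{3}{a + 1}.$$

Differentiating under the integral sign brings down a factor of $\ln x$:
$$\frac{dJ}{da} = \int_{0}^{1} - 3 x^{a} \log{\left(x \right)} \, dx = \frac{3}{\left(a + 1\right)^{2}}.$$

Repeating $3$ times in total — each differentiation brings down another $\ln x$ — gives
$$\frac{d^{3}J}{da^{3}} = \int_{0}^{1} - 3 x^{a} \log{\left(x \right)}^{3} \, dx = \frac{18}{\left(a + 1\right)^{4}},$$
and the integrand here is exactly the target integrand, so $I = \frac{18}{\left(a + 1\right)^{4}}$.

Setting $a = \frac{1}{3}$:
$$I = \frac{729}{128}.$$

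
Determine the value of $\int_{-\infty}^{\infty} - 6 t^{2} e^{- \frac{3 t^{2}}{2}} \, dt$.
$- \frac{2 \sqrt{6} \sqrt{\pi}}{3}$

Consider the simpler parametrised integral
$$J(a) = \int_{-\infty}^{\infty} - 6 e^{- a t^{2}} \, dt = - \frac{6 \sqrt{\pi}}{\sqrt{a}}.$$

Differentiating under the integral sign brings down a factor of $(-t^2)$:
$$\frac{dJ}{da} = \int_{-\infty}^{\infty} 6 t^{2} e^{- a t^{2}} \, dt = \frac{3 \sqrt{\pi}}{a^{\frac{3}{2}}}.$$

The integral on the left is $-I$, so $I = - \frac{3 \sqrt{\pi}}{a^{\frac{3}{2}}}$.

Setting $a = \frac{3}{2}$:
$$I = - \frac{2 \sqrt{6} \sqrt{\pi}}{3}.$$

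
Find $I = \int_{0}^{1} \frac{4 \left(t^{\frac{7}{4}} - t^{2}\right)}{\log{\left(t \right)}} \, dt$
$\log{\left(\frac{14641}{20736} \right)}$

Introduce a parameter $a$ in the exponent: let $I(a) = \int_{0}^{1} \frac{4 \left(- t^{2} + t^{a}\right)}{\log{\left(t \right)}} \, dt$.

Since $\dfrac{\partial}{\partial a}\,t^{a} = t^{a} \ln t$, the $\ln t$ in the denominator cancels and
$$\frac{dI}{da} = \int_{0}^{1} 4 t^{a} \, dt = 4 \left[\frac{t^{a+1}}{a+1}\right]_0^1 = \frac{4}{a + 1}.$$

Integrating with respect to $a$ gives $I(a) = \log{\left(\frac{\left(a + 1\right)^{4}}{81} \right)} + C$.

At $a = 2$ the integrand is identically $0$, so $I(2) = 0$. The closed form gives $0$, hence $C = 0$.

Setting $a = \frac{7}{4}$:
$$I = \log{\left(\frac{14641}{20736} \right)}.$$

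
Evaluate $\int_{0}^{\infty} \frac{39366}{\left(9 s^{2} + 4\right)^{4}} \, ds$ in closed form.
$\frac{32805 \pi}{2048}$

Begin with the known result
$$J(a) = \int_{0}^{\infty} \frac{6}{a^{2} + s^{2}} \, ds = \frac{3 \pi}{a}.$$

Differentiating under the integral sign with respect to $a$,
$$\frac{dJ}{da} = \int_{0}^{\infty} - \frac{12 a}{\left(a^{2} + s^{2}\right)^{2}} \, ds = - \frac{3 \pi}{a^{2}},$$
so $\int_{0}^{\infty} \frac{6}{\left(a^{2} + s^{2}\right)^{2}} \, ds = \frac{3 \pi}{2 a^{3}}$.

Repeating — each differentiation of $1/(s^2+a^2)^j$ produces $-2ja/(s^2+a^2)^{j+1}$ — and dividing through by $-2ja$ at each step yields, after $3$ differentiations in total,
$$\int_{0}^{\infty} \frac{6}{\left(a^{2} + s^{2}\right)^{4}} \, ds = \frac{15 \pi}{16 a^{7}}.$$

Setting $a = \frac{2}{3}$:
$$I = \frac{32805 \pi}{2048}.$$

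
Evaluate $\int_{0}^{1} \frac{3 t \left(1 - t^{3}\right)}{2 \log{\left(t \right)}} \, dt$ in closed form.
$\log{\left(\frac{2 \sqrt{10}}{25} \right)}$

Introduce a parameter $a$ in the exponent: let $I(a) = \int_{0}^{1} \frac{3 \left(- t^{4} + t^{a}\right)}{2 \log{\left(t \right)}} \, dt$.

Since $\dfrac{\partial}{\partial a}\,t^{a} = t^{a} \ln t$, the $\ln t$ in the denominator cancels and
$$\frac{dI}{da} = \int_{0}^{1} \frac{3}{2} t^{a} \, dt = \frac{3}{2} \left[\frac{t^{a+1}}{a+1}\right]_0^1 = \frac{3}{2 \left(a + 1\right)}.$$

Integrating with respect to $a$ gives $I(a) = \frac{3 \log{\left(a + 1 \right)}}{2} - \frac{3 \log{\left(5 \right)}}{2} + C$.

At $a = 4$ the integrand is identically $0$, so $I(4) = 0$. The closed form gives $0$, hence $C = 0$.

Setting $a = 1$:
$$I = \log{\left(\frac{2 \sqrt{10}}{25} \right)}.$$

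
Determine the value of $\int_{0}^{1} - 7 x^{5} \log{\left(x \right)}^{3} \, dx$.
$\frac{7}{216}$

Consider the simpler parametrised integral
$$J(a) = \int_{0}^{1} - 7 x^{a} \, dx = - \frac{7}{a + 1}.$$

Differentiating under the integral sign brings down a factor of $\ln x$:
$$\frac{dJ}{da} = \int_{0}^{1} - 7 x^{a} \log{\left(x \right)} \, dx = \frac{7}{\left(a + 1\right)^{2}}.$$

Repeating $3$ times in total — each differentiation brings down another $\ln x$ — gives
$$\frac{d^{3}J}{da^{3}} = \int_{0}^{1} - 7 x^{a} \log{\left(x \right)}^{3} \, dx = \frac{42}{\left(a + 1\right)^{4}},$$
and the integrand here is exactly the target integrand, so $I = \frac{42}{\left(a + 1\right)^{4}}$.

Setting $a = 5$:
$$I = \frac{7}{216}.$$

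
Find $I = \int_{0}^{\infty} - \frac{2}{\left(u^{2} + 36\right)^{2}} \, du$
$- \frac{\pi}{432}$

Recall the elementary integral
$$J(a) = \int_{0}^{\infty} - \frac{2}{a^{2} + u^{2}} \, du = - \frac{\pi}{a}.$$

Differentiating under the integral sign with respect to $a$,
$$\frac{dJ}{da} = \int_{0}^{\infty} \frac{4 a}{\left(a^{2} + u^{2}\right)^{2}} \, du = \frac{\pi}{a^{2}},$$
so $\int_{0}^{\infty} - \frac{2}{\left(a^{2} + u^{2}\right)^{2}} \, du = - \frac{\pi}{2 a^{3}}$.

Setting $a = 6$:
$$I = - \frac{\pi}{432}.$$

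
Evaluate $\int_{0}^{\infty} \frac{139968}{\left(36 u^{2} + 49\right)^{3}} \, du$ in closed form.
$\frac{4374 \pi}{16807}$

Begin with the known result
$$J(a) = \int_{0}^{\infty} \frac{3}{a^{2} + u^{2}} \, du = \frac{3 \pi}{2 a}.$$

Differentiating under the integral sign with respect to $a$,
$$\frac{dJ}{da} = \int_{0}^{\infty} - \frac{6 a}{\left(a^{2} + u^{2}\right)^{2}} \, du = - \frac{3 \pi}{2 a^{2}},$$
so $\int_{0}^{\infty} \frac{3}{\left(a^{2} + u^{2}\right)^{2}} \, du = \frac{3 \pi}{4 a^{3}}$.

Repeating — each differentiation of $1/(u^2+a^2)^j$ produces $-2ja/(u^2+a^2)^{j+1}$ — and dividing through by $-2ja$ at each step yields, after $2$ differentiations in total,
$$\int_{0}^{\infty} \frac{3}{\left(a^{2} + u^{2}\right)^{3}} \, du = \frac{9 \pi}{16 a^{5}}.$$

Setting $a = \frac{7}{6}$:
$$I = \frac{4374 \pi}{16807}.$$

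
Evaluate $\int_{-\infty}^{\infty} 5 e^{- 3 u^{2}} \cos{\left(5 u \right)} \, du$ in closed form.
$\frac{5 \sqrt{3} \sqrt{\pi}}{3 e^{\frac{25}{12}}}$

Define $I(b) = \int_{-\infty}^{\infty} 5 e^{- 3 u^{2}} \cos{\left(b u \right)} \, du$.

Differentiating under the integral sign,
$$I'(b) = \int_{-\infty}^{\infty} - 5 u e^{- 3 u^{2}} \sin{\left(b u \right)} \, du.$$

Integrate $\int_{-\infty}^{\infty} u \sin(b u)\, e^{- 3 u^{2}}\, du$ by parts with $w = \sin(b u)$ and $dv = u\, e^{- 3 u^{2}}\, du$, giving $v = - \frac{e^{- 3 u^{2}}}{6}$. The boundary term vanishes and
$$\int_{-\infty}^{\infty} u \sin(b u)\, e^{- 3 u^{2}}\, du = \frac{b}{6} \int_{-\infty}^{\infty} \cos(b u)\, e^{- 3 u^{2}}\, du,$$
so $I'(b) = - \frac{b}{6}\, I(b)$.

This is a separable first-order ODE; solving with the initial condition $I(0) = \int_{-\infty}^{\infty} 5 e^{- 3 u^{2}}\,du = \frac{5 \sqrt{3} \sqrt{\pi}}{3}$ gives
$$I(b) = \frac{5 \sqrt{3} \sqrt{\pi} e^{- \frac{b^{2}}{12}}}{3}.$$

Setting $b = 5$:
$$I = \frac{5 \sqrt{3} \sqrt{\pi}}{3 e^{\frac{25}{12}}}.$$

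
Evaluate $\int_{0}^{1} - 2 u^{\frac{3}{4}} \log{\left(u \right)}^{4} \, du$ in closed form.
$- \frac{49152}{16807}$

Start from the elementary integral
$$J(a) = \int_{0}^{1} - 2 u^{a} \, du = - \frac{2}{a + 1}.$$

Differentiating under the integral sign brings down a factor of $\ln u$:
$$\frac{dJ}{da} = \int_{0}^{1} - 2 u^{a} \log{\left(u \right)} \, du = \frac{2}{\left(a + 1\right)^{2}}.$$

Repeating $4$ times in total — each differentiation brings down another $\ln u$ — gives
$$\frac{d^{4}J}{da^{4}} = \int_{0}^{1} - 2 u^{a} \log{\left(u \right)}^{4} \, du = - \frac{48}{\left(a + 1\right)^{5}},$$
and the integrand here is exactly the target integrand, so $I = - \frac{48}{\left(a + 1\right)^{5}}$.

Setting $a = \frac{3}{4}$:
$$I = - \frac{49152}{16807}.$$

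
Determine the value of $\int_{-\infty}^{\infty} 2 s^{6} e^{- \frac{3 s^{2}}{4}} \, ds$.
$\frac{160 \sqrt{3} \sqrt{\pi}}{27}$

Consider the simpler parametrised integral
$$J(a) = \int_{-\infty}^{\infty} 2 e^{- a s^{2}} \, ds = \frac{2 \sqrt{\pi}}{\sqrt{a}}.$$

Differentiating under the integral sign brings down a factor of $(-s^2)$:
$$\frac{dJ}{da} = \int_{-\infty}^{\infty} - 2 s^{2} e^{- a s^{2}} \, ds = - \frac{\sqrt{\pi}}{a^{\frac{3}{2}}}.$$

Repeating $3$ times in total — each differentiation brings down another $(-s^2)$ — gives
$$\frac{d^{3}J}{da^{3}} = \int_{-\infty}^{\infty} - 2 s^{6} e^{- a s^{2}} \, ds = - \frac{15 \sqrt{\pi}}{4 a^{\frac{7}{2}}},$$
and the integrand here is $(-1)^{3}$ times the target integrand, so $I = (-1)^{3}\,\frac{d^{3}J}{da^{3}} = \frac{15 \sqrt{\pi}}{4 a^{\frac{7}{2}}}$.

Setting $a = \frac{3}{4}$:
$$I = \frac{160 \sqrt{3} \sqrt{\pi}}{27}.$$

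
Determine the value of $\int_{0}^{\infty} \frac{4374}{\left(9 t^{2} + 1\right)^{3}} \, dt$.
$\frac{2187 \pi}{8}$

Begin with the known result
$$J(a) = \int_{0}^{\infty} \frac{6}{a^{2} + t^{2}} \, dt = \frac{3 \pi}{a}.$$

Differentiating under the integral sign with respect to $a$,
$$\frac{dJ}{da} = \int_{0}^{\infty} - \frac{12 a}{\left(a^{2} + t^{2}\right)^{2}} \, dt = - \frac{3 \pi}{a^{2}},$$
so $\int_{0}^{\infty} \frac{6}{\left(a^{2} + t^{2}\right)^{2}} \, dt = \frac{3 \pi}{2 a^{3}}$.

Repeating — each differentiation of $1/(t^2+a^2)^j$ produces $-2ja/(t^2+a^2)^{j+1}$ — and dividing through by $-2ja$ at each step yields, after $2$ differentiations in total,
$$\int_{0}^{\infty} \frac{6}{\left(a^{2} + t^{2}\right)^{3}} \, dt = \frac{9 \pi}{8 a^{5}}.$$

Setting $a = \frac{1}{3}$:
$$I = \frac{2187 \pi}{8}.$$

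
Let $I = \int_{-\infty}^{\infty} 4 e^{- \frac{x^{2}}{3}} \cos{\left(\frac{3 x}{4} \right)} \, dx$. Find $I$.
$\frac{4 \sqrt{3} \sqrt{\pi}}{e^{\frac{27}{64}}}$

Treat the cosine frequency as a parameter and define $I(b) = \int_{-\infty}^{\infty} 4 e^{- \frac{x^{2}}{3}} \cos{\left(b x \right)} \, dx$.

Differentiating under the integral sign,
$$I'(b) = \int_{-\infty}^{\infty} - 4 x e^{- \frac{x^{2}}{3}} \sin{\left(b x \right)} \, dx.$$

Integrate $\int_{-\infty}^{\infty} x \sin(b x)\, e^{- \frac{x^{2}}{3}}\, dx$ by parts with $u = \sin(b x)$ and $dv = x\, e^{- \frac{x^{2}}{3}}\, dx$, giving $v = - \frac{3 e^{- \frac{x^{2}}{3}}}{2}$. The boundary term vanishes and
$$\int_{-\infty}^{\infty} x \sin(b x)\, e^{- \frac{x^{2}}{3}}\, dx = \frac{3 b}{2} \int_{-\infty}^{\infty} \cos(b x)\, e^{- \frac{x^{2}}{3}}\, dx,$$
so $I'(b) = - \frac{3 b}{2}\, I(b)$.

This is a separable first-order ODE; solving with the initial condition $I(0) = \int_{-\infty}^{\infty} 4 e^{- \frac{x^{2}}{3}}\,dx = 4 \sqrt{3} \sqrt{\pi}$ gives
$$I(b) = 4 \sqrt{3} \sqrt{\pi} e^{- \frac{3 b^{2}}{4}}.$$

Setting $b = \frac{3}{4}$:
$$I = \frac{4 \sqrt{3} \sqrt{\pi}}{e^{\frac{27}{64}}}.$$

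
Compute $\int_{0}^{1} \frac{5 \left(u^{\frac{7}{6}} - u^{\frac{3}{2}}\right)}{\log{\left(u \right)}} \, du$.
$- \log{\left(\frac{759375}{371293} \right)}$

Introduce a parameter $a$ in the exponent: let $I(a) = \int_{0}^{1} \frac{5 \left(u^{\frac{7}{6}} - u^{a}\right)}{\log{\left(u \right)}} \, du$.

Since $\dfrac{\partial}{\partial a}\,u^{a} = u^{a} \ln u$, the $\ln u$ in the denominator cancels and
$$\frac{dI}{da} = \int_{0}^{1} -5 u^{a} \, du = -5 \left[\frac{u^{a+1}}{a+1}\right]_0^1 = - \frac{5}{a + 1}.$$

Integrating with respect to $a$ gives $I(a) = - \log{\left(\frac{7776 \left(a + 1\right)^{5}}{371293} \right)} + C$.

At $a = \frac{7}{6}$ the integrand is identically $0$, so $I(\frac{7}{6}) = 0$. The closed form gives $0$, hence $C = 0$.

Setting $a = \frac{3}{2}$:
$$I = - \log{\left(\frac{759375}{371293} \right)}.$$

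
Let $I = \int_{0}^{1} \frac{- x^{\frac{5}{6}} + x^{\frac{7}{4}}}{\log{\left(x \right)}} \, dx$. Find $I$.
$- \log{\left(2 \right)} + \log{\left(3 \right)}$

Replace the exponent $\frac{5}{6}$ by a parameter $a$: let $I(a) = \int_{0}^{1} \frac{x^{\frac{7}{4}} - x^{a}}{\log{\left(x \right)}} \, dx$.

Since $\dfrac{\partial}{\partial a}\,x^{a} = x^{a} \ln x$, the $\ln x$ in the denominator cancels and
$$\frac{dI}{da} = \int_{0}^{1} -1 x^{a} \, dx = -1 \left[\frac{x^{a+1}}{a+1}\right]_0^1 = - \frac{1}{a + 1}.$$

Integrating with respect to $a$ gives $I(a) = - \log{\left(\frac{4 a}{11} + \frac{4}{11} \right)} + C$.

At $a = \frac{7}{4}$ the integrand is identically $0$, so $I(\frac{7}{4}) = 0$. The closed form gives $0$, hence $C = 0$.

Setting $a = \frac{5}{6}$:
$$I = - \log{\left(2 \right)} + \log{\left(3 \right)}.$$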